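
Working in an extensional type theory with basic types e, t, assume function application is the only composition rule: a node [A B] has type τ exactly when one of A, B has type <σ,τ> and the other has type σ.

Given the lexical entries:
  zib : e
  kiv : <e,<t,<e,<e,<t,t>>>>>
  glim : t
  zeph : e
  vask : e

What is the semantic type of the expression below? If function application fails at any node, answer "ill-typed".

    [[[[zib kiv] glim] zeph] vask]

[zib kiv] — kiv of type <e,<t,<e,<e,<t,t>>>>> combines with zib of type e: type <t,<e,<e,<t,t>>>>.
[[zib kiv] glim] — [zib kiv] of type <t,<e,<e,<t,t>>>> combines with glim of type t: type <e,<e,<t,t>>>.
[[[zib kiv] glim] zeph] — [[zib kiv] glim] of type <e,<e,<t,t>>> combines with zeph of type e: type <e,<t,t>>.
[[[[zib kiv] glim] zeph] vask] — [[[zib kiv] glim] zeph] of type <e,<t,t>> combines with vask of type e: type <t,t>.

<t,t>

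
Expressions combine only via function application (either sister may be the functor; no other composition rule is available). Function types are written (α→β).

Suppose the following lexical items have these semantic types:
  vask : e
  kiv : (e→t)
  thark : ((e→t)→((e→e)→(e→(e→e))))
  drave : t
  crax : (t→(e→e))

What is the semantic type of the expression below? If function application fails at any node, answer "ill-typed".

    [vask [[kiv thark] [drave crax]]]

At [kiv thark], thark : ((e→t)→((e→e)→(e→(e→e)))) takes kiv : (e→t), giving ((e→e)→(e→(e→e))).
At [drave crax], crax : (t→(e→e)) takes drave : t, giving (e→e).
At [[kiv thark] [drave crax]], [kiv thark] : ((e→e)→(e→(e→e))) takes [drave crax] : (e→e), giving (e→(e→e)).
At [vask [[kiv thark] [drave crax]]], [[kiv thark] [drave crax]] : (e→(e→e)) takes vask : e, giving (e→e).

(e→e)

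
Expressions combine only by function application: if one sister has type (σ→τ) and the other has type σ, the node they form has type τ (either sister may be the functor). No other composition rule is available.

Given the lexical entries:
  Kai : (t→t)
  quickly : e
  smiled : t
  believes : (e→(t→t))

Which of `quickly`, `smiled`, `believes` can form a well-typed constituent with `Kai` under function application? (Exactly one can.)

quickly : e — no; Kai wants t, and quickly wants nothing (atomic).
smiled — combines: Kai : (t→t) takes smiled : t as argument, giving t.
believes : (e→(t→t)) — no; Kai wants t, and believes wants e.

smiled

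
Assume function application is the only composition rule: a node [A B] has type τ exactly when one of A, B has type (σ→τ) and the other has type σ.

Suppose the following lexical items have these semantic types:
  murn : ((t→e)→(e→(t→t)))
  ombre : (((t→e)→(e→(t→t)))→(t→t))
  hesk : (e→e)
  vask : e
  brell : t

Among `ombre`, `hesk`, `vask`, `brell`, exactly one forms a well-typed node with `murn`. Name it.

ombre

ombre — combines: ombre : (((t→e)→(e→(t→t)))→(t→t)) takes murn : ((t→e)→(e→(t→t))) as argument, giving (t→t).
hesk : (e→e) — does not combine with murn.
vask : e — does not combine with murn.
brell : t — does not combine with murn.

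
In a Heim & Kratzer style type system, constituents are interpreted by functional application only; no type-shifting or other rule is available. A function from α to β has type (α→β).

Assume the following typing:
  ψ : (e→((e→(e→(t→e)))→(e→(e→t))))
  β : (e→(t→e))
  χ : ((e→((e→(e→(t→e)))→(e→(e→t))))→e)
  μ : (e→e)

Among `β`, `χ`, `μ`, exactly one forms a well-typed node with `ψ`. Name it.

β : (e→(t→e)) — neither side's domain matches the other.
χ — combines: χ : ((e→((e→(e→(t→e)))→(e→(e→t))))→e) takes ψ : (e→((e→(e→(t→e)))→(e→(e→t)))) as argument, giving e.
μ : (e→e) — neither side's domain matches the other.

χ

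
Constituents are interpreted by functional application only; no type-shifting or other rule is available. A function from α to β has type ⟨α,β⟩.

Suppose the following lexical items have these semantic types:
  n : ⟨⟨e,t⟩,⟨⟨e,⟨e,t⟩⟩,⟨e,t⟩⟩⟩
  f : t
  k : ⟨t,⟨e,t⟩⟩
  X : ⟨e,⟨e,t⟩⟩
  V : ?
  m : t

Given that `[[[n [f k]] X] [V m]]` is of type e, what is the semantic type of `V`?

At [[[n [f k]] X] [V m]] (required: e): [[n [f k]] X] is ⟨e,t⟩, which is not a function with range e; hence [V m] is the functor — type ⟨⟨e,t⟩,e⟩.
At [V m] (required: ⟨⟨e,t⟩,e⟩): m is t, which is not a function with range ⟨⟨e,t⟩,e⟩; hence V is the functor — type ⟨t,⟨⟨e,t⟩,e⟩⟩.

⟨t,⟨⟨e,t⟩,e⟩⟩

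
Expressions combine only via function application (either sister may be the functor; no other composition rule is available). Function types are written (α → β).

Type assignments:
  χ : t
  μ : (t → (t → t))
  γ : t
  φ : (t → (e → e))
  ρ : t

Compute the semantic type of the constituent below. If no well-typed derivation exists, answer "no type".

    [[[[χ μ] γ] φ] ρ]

At [χ μ], μ : (t → (t → t)) takes χ : t, giving (t → t).
At [[χ μ] γ], [χ μ] : (t → t) takes γ : t, giving t.
At [[[χ μ] γ] φ], φ : (t → (e → e)) takes [[χ μ] γ] : t, giving (e → e).
At [[[[χ μ] γ] φ] ρ]: neither (e → e) nor t can take the other as argument; the node is ill-typed.

no type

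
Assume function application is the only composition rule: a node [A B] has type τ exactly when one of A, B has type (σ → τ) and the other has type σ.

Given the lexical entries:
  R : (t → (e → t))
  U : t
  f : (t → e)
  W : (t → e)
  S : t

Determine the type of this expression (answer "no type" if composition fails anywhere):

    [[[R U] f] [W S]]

[R U]: R is (t → (e → t)), U is t; result (e → t).
[[R U] f]: (e → t) and (t → e) cannot combine by function application — type clash.

no type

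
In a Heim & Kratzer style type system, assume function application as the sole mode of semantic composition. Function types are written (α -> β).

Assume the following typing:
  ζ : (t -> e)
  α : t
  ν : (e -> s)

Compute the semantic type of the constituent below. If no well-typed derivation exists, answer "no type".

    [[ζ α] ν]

[ζ α] — ζ of type (t -> e) combines with α of type t: type e.
[[ζ α] ν] — ν of type (e -> s) combines with [ζ α] of type e: type s.

s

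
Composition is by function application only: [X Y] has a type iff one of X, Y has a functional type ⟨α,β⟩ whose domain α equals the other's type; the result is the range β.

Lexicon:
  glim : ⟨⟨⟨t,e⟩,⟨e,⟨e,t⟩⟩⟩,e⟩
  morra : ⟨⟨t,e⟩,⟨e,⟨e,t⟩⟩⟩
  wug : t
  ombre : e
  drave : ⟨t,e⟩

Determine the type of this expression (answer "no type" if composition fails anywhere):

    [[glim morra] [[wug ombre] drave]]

no type

[glim morra]: ⟨⟨⟨t,e⟩,⟨e,⟨e,t⟩⟩⟩,e⟩ applied to ⟨⟨t,e⟩,⟨e,⟨e,t⟩⟩⟩ yields e.
[wug ombre]: t and e cannot combine by function application — type clash.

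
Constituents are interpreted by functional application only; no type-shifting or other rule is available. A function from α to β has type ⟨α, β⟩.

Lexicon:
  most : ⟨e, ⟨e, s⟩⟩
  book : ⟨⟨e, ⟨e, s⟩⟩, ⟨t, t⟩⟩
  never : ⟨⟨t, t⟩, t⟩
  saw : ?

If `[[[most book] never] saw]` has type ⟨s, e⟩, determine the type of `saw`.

⟨t, ⟨s, e⟩⟩

For [[[most book] never] saw] to have type ⟨s, e⟩ with [[most book] never] of type t, saw must be the function: saw : ⟨t, ⟨s, e⟩⟩.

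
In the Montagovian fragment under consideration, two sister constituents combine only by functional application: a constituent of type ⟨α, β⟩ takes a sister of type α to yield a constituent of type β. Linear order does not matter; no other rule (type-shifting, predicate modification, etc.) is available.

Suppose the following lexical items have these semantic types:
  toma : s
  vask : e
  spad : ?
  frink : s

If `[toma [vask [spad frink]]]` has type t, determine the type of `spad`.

⟨s, ⟨e, ⟨s, t⟩⟩⟩

At [toma [vask [spad frink]]] (required: t): toma is s, which is not a function with range t; hence [vask [spad frink]] is the functor — type ⟨s, t⟩.
At [vask [spad frink]] (required: ⟨s, t⟩): vask is e, which is not a function with range ⟨s, t⟩; hence [spad frink] is the functor — type ⟨e, ⟨s, t⟩⟩.
At [spad frink] (required: ⟨e, ⟨s, t⟩⟩): frink is s, which is not a function with range ⟨e, ⟨s, t⟩⟩; hence spad is the functor — type ⟨s, ⟨e, ⟨s, t⟩⟩⟩.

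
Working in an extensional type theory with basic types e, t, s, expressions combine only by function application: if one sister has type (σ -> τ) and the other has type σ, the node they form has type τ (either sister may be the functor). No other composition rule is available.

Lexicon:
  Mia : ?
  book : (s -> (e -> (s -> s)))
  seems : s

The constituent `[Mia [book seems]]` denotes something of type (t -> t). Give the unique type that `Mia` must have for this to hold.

((e -> (s -> s)) -> (t -> t))

[Mia [book seems]] must have type (t -> t). The sister [book seems] has type (e -> (s -> s)); that is not a function onto (t -> t), so Mia must be the functor, of type ((e -> (s -> s)) -> (t -> t)).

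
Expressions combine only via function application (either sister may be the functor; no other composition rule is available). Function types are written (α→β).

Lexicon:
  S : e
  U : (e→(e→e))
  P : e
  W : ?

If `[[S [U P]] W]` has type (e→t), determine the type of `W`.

[[S [U P]] W] is required to be (e→t). [S [U P]] : e cannot yield (e→t) as functor, so W : (e→(e→t)).

(e→(e→t))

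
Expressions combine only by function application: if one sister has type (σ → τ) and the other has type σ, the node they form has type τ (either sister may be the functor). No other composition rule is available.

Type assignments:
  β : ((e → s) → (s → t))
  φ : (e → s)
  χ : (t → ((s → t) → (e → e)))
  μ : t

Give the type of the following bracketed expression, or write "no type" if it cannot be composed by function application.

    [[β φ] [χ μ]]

(e → e)

[β φ]: β is ((e → s) → (s → t)), φ is (e → s); result (s → t).
[χ μ]: χ is (t → ((s → t) → (e → e))), μ is t; result ((s → t) → (e → e)).
[[β φ] [χ μ]]: [χ μ] is ((s → t) → (e → e)), [β φ] is (s → t); result (e → e).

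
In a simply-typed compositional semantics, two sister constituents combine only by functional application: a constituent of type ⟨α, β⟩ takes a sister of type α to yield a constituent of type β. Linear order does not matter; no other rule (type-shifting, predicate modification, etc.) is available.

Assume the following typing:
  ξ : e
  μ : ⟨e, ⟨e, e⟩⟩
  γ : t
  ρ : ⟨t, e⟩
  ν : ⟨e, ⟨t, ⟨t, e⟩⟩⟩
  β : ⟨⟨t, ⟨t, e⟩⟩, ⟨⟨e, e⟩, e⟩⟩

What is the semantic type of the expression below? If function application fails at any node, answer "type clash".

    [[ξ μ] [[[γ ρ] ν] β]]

e

[ξ μ]: ⟨e, ⟨e, e⟩⟩ applied to e yields ⟨e, e⟩.
[γ ρ]: ⟨t, e⟩ applied to t yields e.
[[γ ρ] ν]: ⟨e, ⟨t, ⟨t, e⟩⟩⟩ applied to e yields ⟨t, ⟨t, e⟩⟩.
[[[γ ρ] ν] β]: ⟨⟨t, ⟨t, e⟩⟩, ⟨⟨e, e⟩, e⟩⟩ applied to ⟨t, ⟨t, e⟩⟩ yields ⟨⟨e, e⟩, e⟩.
[[ξ μ] [[[γ ρ] ν] β]]: ⟨⟨e, e⟩, e⟩ applied to ⟨e, e⟩ yields e.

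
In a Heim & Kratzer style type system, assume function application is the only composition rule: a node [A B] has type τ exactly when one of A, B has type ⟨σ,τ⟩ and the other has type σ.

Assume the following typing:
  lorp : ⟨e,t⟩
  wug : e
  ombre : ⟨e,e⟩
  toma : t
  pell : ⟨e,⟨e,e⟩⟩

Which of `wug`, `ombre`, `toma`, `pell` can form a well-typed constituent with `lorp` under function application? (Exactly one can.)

wug — combines: lorp : ⟨e,t⟩ takes wug : e as argument, giving t.
ombre : ⟨e,e⟩ — neither side's domain matches the other.
toma : t — neither side's domain matches the other.
pell : ⟨e,⟨e,e⟩⟩ — neither side's domain matches the other.

wug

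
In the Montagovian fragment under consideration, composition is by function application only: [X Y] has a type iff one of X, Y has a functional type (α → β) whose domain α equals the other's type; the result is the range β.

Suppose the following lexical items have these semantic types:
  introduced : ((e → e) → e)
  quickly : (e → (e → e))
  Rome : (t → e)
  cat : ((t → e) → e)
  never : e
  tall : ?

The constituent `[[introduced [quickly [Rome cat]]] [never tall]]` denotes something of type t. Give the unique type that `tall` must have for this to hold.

(e → (e → t))

[[introduced [quickly [Rome cat]]] [never tall]] is required to be t. [introduced [quickly [Rome cat]]] : e cannot yield t as functor, so [never tall] : (e → t).
[never tall] is required to be (e → t). never : e cannot yield (e → t) as functor, so tall : (e → (e → t)).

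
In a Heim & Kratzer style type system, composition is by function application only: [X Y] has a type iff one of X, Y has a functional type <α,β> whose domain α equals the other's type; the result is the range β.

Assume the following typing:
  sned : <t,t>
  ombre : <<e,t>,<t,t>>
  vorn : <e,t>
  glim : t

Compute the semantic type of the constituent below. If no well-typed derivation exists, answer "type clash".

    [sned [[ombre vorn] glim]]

t

[ombre vorn] — ombre of type <<e,t>,<t,t>> combines with vorn of type <e,t>: type <t,t>.
[[ombre vorn] glim] — [ombre vorn] of type <t,t> combines with glim of type t: type t.
[sned [[ombre vorn] glim]] — sned of type <t,t> combines with [[ombre vorn] glim] of type t: type t.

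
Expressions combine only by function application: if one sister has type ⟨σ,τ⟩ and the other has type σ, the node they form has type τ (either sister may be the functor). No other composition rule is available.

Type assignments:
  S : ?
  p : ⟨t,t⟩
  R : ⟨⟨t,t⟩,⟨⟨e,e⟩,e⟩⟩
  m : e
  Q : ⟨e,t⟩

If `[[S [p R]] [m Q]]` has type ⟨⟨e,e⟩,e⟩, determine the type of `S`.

[[S [p R]] [m Q]] must have type ⟨⟨e,e⟩,e⟩. The sister [m Q] has type t; that is not a function onto ⟨⟨e,e⟩,e⟩, so [S [p R]] must be the functor, of type ⟨t,⟨⟨e,e⟩,e⟩⟩.
[S [p R]] must have type ⟨t,⟨⟨e,e⟩,e⟩⟩. The sister [p R] has type ⟨⟨e,e⟩,e⟩; that is not a function onto ⟨t,⟨⟨e,e⟩,e⟩⟩, so S must be the functor, of type ⟨⟨⟨e,e⟩,e⟩,⟨t,⟨⟨e,e⟩,e⟩⟩⟩.

⟨⟨⟨e,e⟩,e⟩,⟨t,⟨⟨e,e⟩,e⟩⟩⟩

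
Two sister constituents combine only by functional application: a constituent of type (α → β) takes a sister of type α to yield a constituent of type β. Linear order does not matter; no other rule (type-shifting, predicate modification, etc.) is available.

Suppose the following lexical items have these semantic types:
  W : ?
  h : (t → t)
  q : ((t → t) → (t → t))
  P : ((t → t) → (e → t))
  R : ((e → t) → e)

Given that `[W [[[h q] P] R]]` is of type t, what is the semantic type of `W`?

(e → t)

[W [[[h q] P] R]] is required to be t. [[[h q] P] R] : e cannot yield t as functor, so W : (e → t).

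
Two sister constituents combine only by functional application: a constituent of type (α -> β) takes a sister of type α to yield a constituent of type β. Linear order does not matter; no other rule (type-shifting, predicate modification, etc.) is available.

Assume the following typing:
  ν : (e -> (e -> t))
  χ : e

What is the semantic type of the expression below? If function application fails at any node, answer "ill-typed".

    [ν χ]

(e -> t)

[ν χ] — ν of type (e -> (e -> t)) combines with χ of type e: type (e -> t).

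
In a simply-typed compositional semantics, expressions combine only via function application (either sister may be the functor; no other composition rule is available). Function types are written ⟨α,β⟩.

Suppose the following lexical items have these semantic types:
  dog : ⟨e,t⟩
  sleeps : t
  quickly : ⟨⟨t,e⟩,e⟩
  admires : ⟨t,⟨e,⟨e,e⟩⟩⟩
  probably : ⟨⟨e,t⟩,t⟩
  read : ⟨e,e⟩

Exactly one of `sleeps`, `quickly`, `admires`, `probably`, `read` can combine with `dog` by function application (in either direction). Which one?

sleeps : t — does not combine with dog.
quickly : ⟨⟨t,e⟩,e⟩ — does not combine with dog.
admires : ⟨t,⟨e,⟨e,e⟩⟩⟩ — does not combine with dog.
probably — combines: probably : ⟨⟨e,t⟩,t⟩ takes dog : ⟨e,t⟩ as argument, giving t.
read : ⟨e,e⟩ — does not combine with dog.

probably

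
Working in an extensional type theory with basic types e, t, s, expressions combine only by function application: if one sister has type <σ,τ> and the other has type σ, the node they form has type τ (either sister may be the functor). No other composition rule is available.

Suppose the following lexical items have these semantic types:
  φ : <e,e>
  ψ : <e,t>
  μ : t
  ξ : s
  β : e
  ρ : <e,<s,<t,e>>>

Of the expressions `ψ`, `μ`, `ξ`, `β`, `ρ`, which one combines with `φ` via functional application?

β

ψ : <e,t> — φ needs e; ψ needs e; neither fits.
μ : t — φ needs e; μ needs nothing (atomic); neither fits.
ξ : s — φ needs e; ξ needs nothing (atomic); neither fits.
β — combines: φ : <e,e> takes β : e as argument, giving e.
ρ : <e,<s,<t,e>>> — φ needs e; ρ needs e; neither fits.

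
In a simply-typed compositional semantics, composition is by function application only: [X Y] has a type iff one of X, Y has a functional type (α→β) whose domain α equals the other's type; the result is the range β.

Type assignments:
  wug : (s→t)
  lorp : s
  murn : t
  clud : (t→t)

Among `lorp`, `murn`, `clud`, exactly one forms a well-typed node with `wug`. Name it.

lorp

lorp — combines: wug : (s→t) takes lorp : s as argument, giving t.
murn : t — does not combine with wug.
clud : (t→t) — does not combine with wug.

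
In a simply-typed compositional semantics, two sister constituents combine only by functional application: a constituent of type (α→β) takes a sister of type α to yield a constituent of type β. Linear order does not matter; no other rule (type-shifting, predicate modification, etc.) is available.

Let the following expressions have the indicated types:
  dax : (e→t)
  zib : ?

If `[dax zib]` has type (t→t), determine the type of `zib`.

((e→t)→(t→t))

For [dax zib] to have type (t→t) with dax of type (e→t), zib must be the function: zib : ((e→t)→(t→t)).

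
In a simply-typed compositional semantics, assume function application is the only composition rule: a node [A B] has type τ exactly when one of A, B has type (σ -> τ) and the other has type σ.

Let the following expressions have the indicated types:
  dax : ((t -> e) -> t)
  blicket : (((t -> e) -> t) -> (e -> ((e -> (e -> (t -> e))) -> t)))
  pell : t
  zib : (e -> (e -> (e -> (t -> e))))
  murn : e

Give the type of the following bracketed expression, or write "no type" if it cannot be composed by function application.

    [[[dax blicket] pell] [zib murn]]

no type

[dax blicket]: blicket is (((t -> e) -> t) -> (e -> ((e -> (e -> (t -> e))) -> t))), dax is ((t -> e) -> t); result (e -> ((e -> (e -> (t -> e))) -> t)).
At [[dax blicket] pell]: neither (e -> ((e -> (e -> (t -> e))) -> t)) nor t can take the other as argument; the node is ill-typed.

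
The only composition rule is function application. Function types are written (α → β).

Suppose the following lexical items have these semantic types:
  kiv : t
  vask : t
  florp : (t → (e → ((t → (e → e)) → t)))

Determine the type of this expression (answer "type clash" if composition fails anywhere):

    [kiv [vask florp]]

type clash

[vask florp]: florp is (t → (e → ((t → (e → e)) → t))), vask is t; result (e → ((t → (e → e)) → t)).
[kiv [vask florp]]: t with (e → ((t → (e → e)) → t)) — neither is a function whose domain matches the other; composition fails here.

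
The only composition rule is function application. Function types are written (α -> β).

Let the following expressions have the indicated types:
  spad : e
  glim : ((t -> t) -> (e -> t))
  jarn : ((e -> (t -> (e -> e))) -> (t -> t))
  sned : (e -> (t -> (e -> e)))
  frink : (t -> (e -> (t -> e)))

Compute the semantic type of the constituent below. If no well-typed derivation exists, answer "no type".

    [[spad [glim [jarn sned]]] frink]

[jarn sned]: jarn is ((e -> (t -> (e -> e))) -> (t -> t)), sned is (e -> (t -> (e -> e))); result (t -> t).
[glim [jarn sned]]: glim is ((t -> t) -> (e -> t)), [jarn sned] is (t -> t); result (e -> t).
[spad [glim [jarn sned]]]: [glim [jarn sned]] is (e -> t), spad is e; result t.
[[spad [glim [jarn sned]]] frink]: frink is (t -> (e -> (t -> e))), [spad [glim [jarn sned]]] is t; result (e -> (t -> e)).

(e -> (t -> e))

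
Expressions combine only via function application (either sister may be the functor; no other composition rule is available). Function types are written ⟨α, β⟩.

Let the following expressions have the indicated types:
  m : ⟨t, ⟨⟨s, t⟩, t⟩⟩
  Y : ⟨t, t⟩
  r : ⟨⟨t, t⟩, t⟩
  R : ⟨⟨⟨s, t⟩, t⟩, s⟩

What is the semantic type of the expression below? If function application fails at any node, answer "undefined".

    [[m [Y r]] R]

s

[Y r]: r is ⟨⟨t, t⟩, t⟩, Y is ⟨t, t⟩; result t.
[m [Y r]]: m is ⟨t, ⟨⟨s, t⟩, t⟩⟩, [Y r] is t; result ⟨⟨s, t⟩, t⟩.
[[m [Y r]] R]: R is ⟨⟨⟨s, t⟩, t⟩, s⟩, [m [Y r]] is ⟨⟨s, t⟩, t⟩; result s.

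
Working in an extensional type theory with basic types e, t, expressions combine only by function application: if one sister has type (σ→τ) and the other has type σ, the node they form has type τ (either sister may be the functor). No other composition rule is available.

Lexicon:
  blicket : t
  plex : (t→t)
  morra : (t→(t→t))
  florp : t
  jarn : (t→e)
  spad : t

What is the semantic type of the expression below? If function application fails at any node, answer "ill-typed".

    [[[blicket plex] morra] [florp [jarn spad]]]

[blicket plex]: (t→t) applied to t yields t.
[[blicket plex] morra]: (t→(t→t)) applied to t yields (t→t).
[jarn spad]: (t→e) applied to t yields e.
[florp [jarn spad]]: t and e cannot combine by function application — type clash.

ill-typed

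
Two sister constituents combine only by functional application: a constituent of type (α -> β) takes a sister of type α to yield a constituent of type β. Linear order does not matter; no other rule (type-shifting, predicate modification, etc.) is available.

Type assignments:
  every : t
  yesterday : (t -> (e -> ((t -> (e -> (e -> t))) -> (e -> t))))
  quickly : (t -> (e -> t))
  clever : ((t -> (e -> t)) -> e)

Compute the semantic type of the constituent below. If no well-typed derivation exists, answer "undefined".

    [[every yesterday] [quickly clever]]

[every yesterday] — yesterday of type (t -> (e -> ((t -> (e -> (e -> t))) -> (e -> t)))) combines with every of type t: type (e -> ((t -> (e -> (e -> t))) -> (e -> t))).
[quickly clever] — clever of type ((t -> (e -> t)) -> e) combines with quickly of type (t -> (e -> t)): type e.
[[every yesterday] [quickly clever]] — [every yesterday] of type (e -> ((t -> (e -> (e -> t))) -> (e -> t))) combines with [quickly clever] of type e: type ((t -> (e -> (e -> t))) -> (e -> t)).

((t -> (e -> (e -> t))) -> (e -> t))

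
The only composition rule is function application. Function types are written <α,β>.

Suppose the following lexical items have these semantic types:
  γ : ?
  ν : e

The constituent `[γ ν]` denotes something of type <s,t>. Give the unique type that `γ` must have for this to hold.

For [γ ν] to have type <s,t> with ν of type e, γ must be the function: γ : <e,<s,t>>.

<e,<s,t>>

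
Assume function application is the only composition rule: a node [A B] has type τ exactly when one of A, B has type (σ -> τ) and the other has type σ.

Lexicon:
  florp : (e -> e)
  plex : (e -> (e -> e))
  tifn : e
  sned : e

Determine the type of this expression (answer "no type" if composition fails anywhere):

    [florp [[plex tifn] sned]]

e

[plex tifn]: (e -> (e -> e)) applied to e yields (e -> e).
[[plex tifn] sned]: (e -> e) applied to e yields e.
[florp [[plex tifn] sned]]: (e -> e) applied to e yields e.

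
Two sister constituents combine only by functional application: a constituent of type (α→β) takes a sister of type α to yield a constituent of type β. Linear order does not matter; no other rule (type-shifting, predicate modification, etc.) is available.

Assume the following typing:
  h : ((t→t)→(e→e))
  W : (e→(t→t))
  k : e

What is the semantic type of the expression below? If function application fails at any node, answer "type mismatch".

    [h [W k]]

(e→e)

At [W k], W : (e→(t→t)) takes k : e, giving (t→t).
At [h [W k]], h : ((t→t)→(e→e)) takes [W k] : (t→t), giving (e→e).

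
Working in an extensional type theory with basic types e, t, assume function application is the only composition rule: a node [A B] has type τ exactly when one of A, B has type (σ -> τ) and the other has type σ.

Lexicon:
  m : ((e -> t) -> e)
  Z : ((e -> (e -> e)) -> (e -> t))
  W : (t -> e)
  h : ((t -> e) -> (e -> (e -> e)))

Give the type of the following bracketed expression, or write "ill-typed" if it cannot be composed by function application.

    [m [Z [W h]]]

e

[W h]: h is ((t -> e) -> (e -> (e -> e))), W is (t -> e); result (e -> (e -> e)).
[Z [W h]]: Z is ((e -> (e -> e)) -> (e -> t)), [W h] is (e -> (e -> e)); result (e -> t).
[m [Z [W h]]]: m is ((e -> t) -> e), [Z [W h]] is (e -> t); result e.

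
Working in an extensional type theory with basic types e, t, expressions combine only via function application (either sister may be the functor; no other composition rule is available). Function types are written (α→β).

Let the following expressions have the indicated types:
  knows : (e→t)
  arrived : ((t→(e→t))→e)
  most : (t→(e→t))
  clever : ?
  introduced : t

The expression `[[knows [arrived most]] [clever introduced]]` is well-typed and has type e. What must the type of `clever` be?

[[knows [arrived most]] [clever introduced]] must have type e. The sister [knows [arrived most]] has type t; that is not a function onto e, so [clever introduced] must be the functor, of type (t→e).
[clever introduced] must have type (t→e). The sister introduced has type t; that is not a function onto (t→e), so clever must be the functor, of type (t→(t→e)).

(t→(t→e))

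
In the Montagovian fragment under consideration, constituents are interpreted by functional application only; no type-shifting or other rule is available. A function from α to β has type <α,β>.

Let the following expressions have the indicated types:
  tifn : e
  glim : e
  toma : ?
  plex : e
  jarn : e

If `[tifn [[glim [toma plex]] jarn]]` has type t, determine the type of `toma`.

<e,<e,<e,<e,t>>>>

[tifn [[glim [toma plex]] jarn]] must have type t. The sister tifn has type e; that is not a function onto t, so [[glim [toma plex]] jarn] must be the functor, of type <e,t>.
[[glim [toma plex]] jarn] must have type <e,t>. The sister jarn has type e; that is not a function onto <e,t>, so [glim [toma plex]] must be the functor, of type <e,<e,t>>.
[glim [toma plex]] must have type <e,<e,t>>. The sister glim has type e; that is not a function onto <e,<e,t>>, so [toma plex] must be the functor, of type <e,<e,<e,t>>>.
[toma plex] must have type <e,<e,<e,t>>>. The sister plex has type e; that is not a function onto <e,<e,<e,t>>>, so toma must be the functor, of type <e,<e,<e,<e,t>>>>.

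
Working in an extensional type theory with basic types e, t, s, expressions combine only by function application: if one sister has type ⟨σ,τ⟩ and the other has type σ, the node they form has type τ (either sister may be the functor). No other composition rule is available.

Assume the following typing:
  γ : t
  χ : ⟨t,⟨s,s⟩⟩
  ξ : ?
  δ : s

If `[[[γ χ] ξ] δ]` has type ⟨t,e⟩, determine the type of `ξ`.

⟨⟨s,s⟩,⟨s,⟨t,e⟩⟩⟩

At [[[γ χ] ξ] δ] (required: ⟨t,e⟩): δ is s, which is not a function with range ⟨t,e⟩; hence [[γ χ] ξ] is the functor — type ⟨s,⟨t,e⟩⟩.
At [[γ χ] ξ] (required: ⟨s,⟨t,e⟩⟩): [γ χ] is ⟨s,s⟩, which is not a function with range ⟨s,⟨t,e⟩⟩; hence ξ is the functor — type ⟨⟨s,s⟩,⟨s,⟨t,e⟩⟩⟩.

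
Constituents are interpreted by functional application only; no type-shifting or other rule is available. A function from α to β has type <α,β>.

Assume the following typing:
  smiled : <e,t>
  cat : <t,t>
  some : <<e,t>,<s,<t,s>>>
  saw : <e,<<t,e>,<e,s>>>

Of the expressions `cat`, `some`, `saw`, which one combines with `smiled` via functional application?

some

cat : <t,t> — neither side's domain matches the other.
some — combines: some : <<e,t>,<s,<t,s>>> takes smiled : <e,t> as argument, giving <s,<t,s>>.
saw : <e,<<t,e>,<e,s>>> — neither side's domain matches the other.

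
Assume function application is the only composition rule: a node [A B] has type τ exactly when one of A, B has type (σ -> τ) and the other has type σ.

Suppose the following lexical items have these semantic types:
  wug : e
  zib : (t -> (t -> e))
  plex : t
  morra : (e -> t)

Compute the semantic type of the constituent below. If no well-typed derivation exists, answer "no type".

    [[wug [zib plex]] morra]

no type

[zib plex]: zib is (t -> (t -> e)), plex is t; result (t -> e).
At [wug [zib plex]]: neither e nor (t -> e) can take the other as argument; the node is ill-typed.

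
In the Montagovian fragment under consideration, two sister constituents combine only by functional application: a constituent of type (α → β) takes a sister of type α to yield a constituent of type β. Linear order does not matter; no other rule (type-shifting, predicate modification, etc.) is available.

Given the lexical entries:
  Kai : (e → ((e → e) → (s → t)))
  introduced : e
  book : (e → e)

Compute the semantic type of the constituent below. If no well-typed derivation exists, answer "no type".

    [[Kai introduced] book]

(s → t)

[Kai introduced]: Kai is (e → ((e → e) → (s → t))), introduced is e; result ((e → e) → (s → t)).
[[Kai introduced] book]: [Kai introduced] is ((e → e) → (s → t)), book is (e → e); result (s → t).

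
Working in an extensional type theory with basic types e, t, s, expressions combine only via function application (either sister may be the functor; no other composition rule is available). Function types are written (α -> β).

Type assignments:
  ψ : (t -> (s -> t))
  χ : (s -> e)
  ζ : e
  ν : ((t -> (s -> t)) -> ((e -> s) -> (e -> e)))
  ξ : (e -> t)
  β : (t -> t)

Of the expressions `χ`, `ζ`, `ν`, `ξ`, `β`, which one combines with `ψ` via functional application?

ν

χ : (s -> e) — no; ψ wants t, and χ wants s.
ζ : e — no; ψ wants t, and ζ wants nothing (atomic).
ν — combines: ν : ((t -> (s -> t)) -> ((e -> s) -> (e -> e))) takes ψ : (t -> (s -> t)) as argument, giving ((e -> s) -> (e -> e)).
ξ : (e -> t) — no; ψ wants t, and ξ wants e.
β : (t -> t) — no; ψ wants t, and β wants t.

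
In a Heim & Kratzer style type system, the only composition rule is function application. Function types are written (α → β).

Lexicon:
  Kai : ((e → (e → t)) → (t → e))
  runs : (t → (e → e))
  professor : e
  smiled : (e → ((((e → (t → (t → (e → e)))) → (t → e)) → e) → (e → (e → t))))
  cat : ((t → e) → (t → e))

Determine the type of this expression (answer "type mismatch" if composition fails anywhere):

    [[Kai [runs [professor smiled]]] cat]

At [professor smiled], smiled : (e → ((((e → (t → (t → (e → e)))) → (t → e)) → e) → (e → (e → t)))) takes professor : e, giving ((((e → (t → (t → (e → e)))) → (t → e)) → e) → (e → (e → t))).
[runs [professor smiled]]: (t → (e → e)) and ((((e → (t → (t → (e → e)))) → (t → e)) → e) → (e → (e → t))) cannot combine by function application — type clash.

type mismatch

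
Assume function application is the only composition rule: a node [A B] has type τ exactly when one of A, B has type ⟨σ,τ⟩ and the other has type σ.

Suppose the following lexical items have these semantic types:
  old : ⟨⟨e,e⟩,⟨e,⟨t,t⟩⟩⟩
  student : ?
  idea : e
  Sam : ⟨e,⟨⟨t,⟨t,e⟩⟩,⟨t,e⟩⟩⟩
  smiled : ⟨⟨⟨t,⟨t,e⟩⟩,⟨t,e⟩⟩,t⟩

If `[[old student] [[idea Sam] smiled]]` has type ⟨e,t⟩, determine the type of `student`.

⟨⟨⟨e,e⟩,⟨e,⟨t,t⟩⟩⟩,⟨t,⟨e,t⟩⟩⟩

For [[old student] [[idea Sam] smiled]] to have type ⟨e,t⟩ with [[idea Sam] smiled] of type t, [old student] must be the function: [old student] : ⟨t,⟨e,t⟩⟩.
For [old student] to have type ⟨t,⟨e,t⟩⟩ with old of type ⟨⟨e,e⟩,⟨e,⟨t,t⟩⟩⟩, student must be the function: student : ⟨⟨⟨e,e⟩,⟨e,⟨t,t⟩⟩⟩,⟨t,⟨e,t⟩⟩⟩.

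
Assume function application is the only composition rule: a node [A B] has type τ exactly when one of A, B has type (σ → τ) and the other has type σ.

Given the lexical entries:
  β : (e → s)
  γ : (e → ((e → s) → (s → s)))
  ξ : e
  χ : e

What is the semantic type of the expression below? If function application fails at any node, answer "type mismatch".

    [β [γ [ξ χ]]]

type mismatch

[ξ χ]: e and e cannot combine by function application — type clash.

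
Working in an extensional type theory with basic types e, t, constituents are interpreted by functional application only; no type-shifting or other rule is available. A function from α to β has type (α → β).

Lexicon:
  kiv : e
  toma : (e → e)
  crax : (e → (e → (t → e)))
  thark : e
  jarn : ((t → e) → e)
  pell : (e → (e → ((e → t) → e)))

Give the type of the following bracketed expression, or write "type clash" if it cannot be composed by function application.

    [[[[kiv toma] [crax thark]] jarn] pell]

(e → ((e → t) → e))

[kiv toma]: functor toma : (e → e), argument kiv : e; result e.
[crax thark]: functor crax : (e → (e → (t → e))), argument thark : e; result (e → (t → e)).
[[kiv toma] [crax thark]]: functor [crax thark] : (e → (t → e)), argument [kiv toma] : e; result (t → e).
[[[kiv toma] [crax thark]] jarn]: functor jarn : ((t → e) → e), argument [[kiv toma] [crax thark]] : (t → e); result e.
[[[[kiv toma] [crax thark]] jarn] pell]: functor pell : (e → (e → ((e → t) → e))), argument [[[kiv toma] [crax thark]] jarn] : e; result (e → ((e → t) → e)).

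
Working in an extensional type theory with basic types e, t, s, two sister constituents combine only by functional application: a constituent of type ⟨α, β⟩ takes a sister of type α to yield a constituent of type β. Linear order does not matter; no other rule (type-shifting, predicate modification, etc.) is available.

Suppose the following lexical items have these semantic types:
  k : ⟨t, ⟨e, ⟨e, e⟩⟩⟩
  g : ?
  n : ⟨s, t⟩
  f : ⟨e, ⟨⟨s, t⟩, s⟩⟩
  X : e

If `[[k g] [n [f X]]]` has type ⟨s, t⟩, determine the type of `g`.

⟨⟨t, ⟨e, ⟨e, e⟩⟩⟩, ⟨s, ⟨s, t⟩⟩⟩

[[k g] [n [f X]]] must have type ⟨s, t⟩. The sister [n [f X]] has type s; that is not a function onto ⟨s, t⟩, so [k g] must be the functor, of type ⟨s, ⟨s, t⟩⟩.
[k g] must have type ⟨s, ⟨s, t⟩⟩. The sister k has type ⟨t, ⟨e, ⟨e, e⟩⟩⟩; that is not a function onto ⟨s, ⟨s, t⟩⟩, so g must be the functor, of type ⟨⟨t, ⟨e, ⟨e, e⟩⟩⟩, ⟨s, ⟨s, t⟩⟩⟩.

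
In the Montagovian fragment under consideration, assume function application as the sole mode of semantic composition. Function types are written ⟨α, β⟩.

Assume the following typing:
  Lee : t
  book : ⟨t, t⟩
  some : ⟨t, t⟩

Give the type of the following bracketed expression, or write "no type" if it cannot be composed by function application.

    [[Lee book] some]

t

[Lee book]: book is ⟨t, t⟩, Lee is t; result t.
[[Lee book] some]: some is ⟨t, t⟩, [Lee book] is t; result t.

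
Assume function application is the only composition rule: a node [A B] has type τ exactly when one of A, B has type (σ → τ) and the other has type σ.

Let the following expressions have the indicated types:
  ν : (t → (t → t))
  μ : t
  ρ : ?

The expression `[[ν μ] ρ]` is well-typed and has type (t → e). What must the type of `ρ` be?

((t → t) → (t → e))

[[ν μ] ρ] is required to be (t → e). [ν μ] : (t → t) cannot yield (t → e) as functor, so ρ : ((t → t) → (t → e)).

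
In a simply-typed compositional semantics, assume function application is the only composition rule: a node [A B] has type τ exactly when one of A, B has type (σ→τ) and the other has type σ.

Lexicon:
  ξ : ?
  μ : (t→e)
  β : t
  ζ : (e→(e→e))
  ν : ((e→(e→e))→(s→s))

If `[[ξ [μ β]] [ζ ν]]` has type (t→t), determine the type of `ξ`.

For [[ξ [μ β]] [ζ ν]] to have type (t→t) with [ζ ν] of type (s→s), [ξ [μ β]] must be the function: [ξ [μ β]] : ((s→s)→(t→t)).
For [ξ [μ β]] to have type ((s→s)→(t→t)) with [μ β] of type e, ξ must be the function: ξ : (e→((s→s)→(t→t))).

(e→((s→s)→(t→t)))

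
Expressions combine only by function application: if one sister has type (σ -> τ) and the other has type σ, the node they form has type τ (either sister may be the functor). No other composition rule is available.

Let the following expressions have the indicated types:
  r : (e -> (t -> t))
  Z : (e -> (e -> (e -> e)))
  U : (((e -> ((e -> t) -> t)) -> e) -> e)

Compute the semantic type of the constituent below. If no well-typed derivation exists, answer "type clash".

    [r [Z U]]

type clash

[Z U]: (e -> (e -> (e -> e))) with (((e -> ((e -> t) -> t)) -> e) -> e) — neither is a function whose domain matches the other; composition fails here.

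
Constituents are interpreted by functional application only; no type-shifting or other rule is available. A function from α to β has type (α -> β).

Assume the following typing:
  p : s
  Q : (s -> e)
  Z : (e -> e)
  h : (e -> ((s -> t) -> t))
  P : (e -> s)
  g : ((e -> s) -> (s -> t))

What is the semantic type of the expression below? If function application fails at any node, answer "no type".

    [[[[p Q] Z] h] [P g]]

[p Q]: functor Q : (s -> e), argument p : s; result e.
[[p Q] Z]: functor Z : (e -> e), argument [p Q] : e; result e.
[[[p Q] Z] h]: functor h : (e -> ((s -> t) -> t)), argument [[p Q] Z] : e; result ((s -> t) -> t).
[P g]: functor g : ((e -> s) -> (s -> t)), argument P : (e -> s); result (s -> t).
[[[[p Q] Z] h] [P g]]: functor [[[p Q] Z] h] : ((s -> t) -> t), argument [P g] : (s -> t); result t.

t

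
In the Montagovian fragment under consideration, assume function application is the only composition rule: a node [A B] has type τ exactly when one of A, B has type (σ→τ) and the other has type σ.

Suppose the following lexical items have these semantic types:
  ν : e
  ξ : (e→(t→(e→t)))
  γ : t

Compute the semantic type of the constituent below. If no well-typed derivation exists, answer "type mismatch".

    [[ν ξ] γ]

At [ν ξ], ξ : (e→(t→(e→t))) takes ν : e, giving (t→(e→t)).
At [[ν ξ] γ], [ν ξ] : (t→(e→t)) takes γ : t, giving (e→t).

(e→t)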